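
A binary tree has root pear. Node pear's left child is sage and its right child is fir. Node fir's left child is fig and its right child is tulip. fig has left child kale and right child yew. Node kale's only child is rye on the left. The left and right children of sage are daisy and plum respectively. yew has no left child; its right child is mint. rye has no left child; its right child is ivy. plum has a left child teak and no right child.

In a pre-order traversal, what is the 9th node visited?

Pre-order visits the node, then its left subtree, then its right subtree.
Visit pear.
At pear: go left to sage.
  Visit sage.
  At sage: go left to daisy.
    daisy is a leaf — visit daisy.
  At sage: go right to plum.
    Visit plum.
    At plum: go left to teak.
      teak is a leaf — visit teak.
    At plum: no right child.
At pear: go right to fir.
  Visit fir.
  At fir: go left to fig.
    Visit fig.
    At fig: go left to kale.
      Visit kale.
      At kale: go left to rye.
        Visit rye.
        At rye: no left child.
        At rye: go right to ivy.
          ivy is a leaf — visit ivy.
      At kale: no right child.
    At fig: go right to yew.
      Visit yew.
      At yew: no left child.
      At yew: go right to mint.
        mint is a leaf — visit mint.
  At fir: go right to tulip.
    tulip is a leaf — visit tulip.
Full pre-order sequence: pear, sage, daisy, plum, teak, fir, fig, kale, rye, ivy, yew, mint, tulip.

rye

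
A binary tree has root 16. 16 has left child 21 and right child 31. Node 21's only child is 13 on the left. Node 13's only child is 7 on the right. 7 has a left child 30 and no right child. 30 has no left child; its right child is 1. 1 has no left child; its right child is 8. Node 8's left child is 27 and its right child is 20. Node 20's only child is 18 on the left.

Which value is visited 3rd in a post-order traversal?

Post-order visits the left subtree, then the right subtree, then the node.
At 16: go left to 21.
  At 21: go left to 13.
    At 13: no left child.
    At 13: go right to 7.
      At 7: go left to 30.
        At 30: no left child.
        At 30: go right to 1.
          At 1: no left child.
          At 1: go right to 8.
            At 8: go left to 27.
              27 is a leaf — visit 27.
            At 8: go right to 20.
              At 20: go left to 18.
                18 is a leaf — visit 18.
              At 20: no right child.
              Visit 20.
            Visit 8.
          Visit 1.
        Visit 30.
      At 7: no right child.
      Visit 7.
    Visit 13.
  At 21: no right child.
  Visit 21.
At 16: go right to 31.
  31 is a leaf — visit 31.
Visit 16.
Full post-order sequence: 27, 18, 20, 8, 1, 30, 7, 13, 21, 31, 16.

20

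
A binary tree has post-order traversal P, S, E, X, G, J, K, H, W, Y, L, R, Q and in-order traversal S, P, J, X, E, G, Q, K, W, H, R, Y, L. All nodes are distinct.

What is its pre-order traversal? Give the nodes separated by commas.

Q, J, S, P, G, X, E, R, W, K, H, L, Y

The last element of post-order is the root; it splits in-order into left and right subtrees.
Root Q: left subtree has 6 nodes {S, P, J, X, E, G}, right has 6 {K, W, H, R, Y, L}.
  Root J: left subtree has 2 nodes {S, P}, right has 3 {X, E, G}.
    Root S: left subtree has 0 nodes { }, right has 1 {P}.
    Root G: left subtree has 2 nodes {X, E}, right has 0 { }.
      Root X: left subtree has 0 nodes { }, right has 1 {E}.
  Root R: left subtree has 3 nodes {K, W, H}, right has 2 {Y, L}.
    Root W: left subtree has 1 node {K}, right has 1 {H}.
    Root L: left subtree has 1 node {Y}, right has 0 { }.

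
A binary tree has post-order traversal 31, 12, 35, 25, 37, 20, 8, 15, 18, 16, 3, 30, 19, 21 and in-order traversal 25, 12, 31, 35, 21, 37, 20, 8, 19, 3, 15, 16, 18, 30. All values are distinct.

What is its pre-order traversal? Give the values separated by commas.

21, 25, 35, 12, 31, 19, 8, 20, 37, 30, 3, 16, 15, 18

The last element of post-order is the root; it splits in-order into left and right subtrees.
Root 21: left subtree has 4 nodes {25, 12, 31, 35}, right has 9 {37, 20, 8, 19, 3, 15, 16, 18, 30}.
  Root 25: left subtree has 0 nodes { }, right has 3 {12, 31, 35}.
    Root 35: left subtree has 2 nodes {12, 31}, right has 0 { }.
      Root 12: left subtree has 0 nodes { }, right has 1 {31}.
  Root 19: left subtree has 3 nodes {37, 20, 8}, right has 5 {3, 15, 16, 18, 30}.
    Root 8: left subtree has 2 nodes {37, 20}, right has 0 { }.
      Root 20: left subtree has 1 node {37}, right has 0 { }.
    Root 30: left subtree has 4 nodes {3, 15, 16, 18}, right has 0 { }.
      Root 3: left subtree has 0 nodes { }, right has 3 {15, 16, 18}.
        Root 16: left subtree has 1 node {15}, right has 1 {18}.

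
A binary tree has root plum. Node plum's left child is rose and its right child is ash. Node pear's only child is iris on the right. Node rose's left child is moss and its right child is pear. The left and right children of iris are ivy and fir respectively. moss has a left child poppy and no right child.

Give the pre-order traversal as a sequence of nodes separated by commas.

plum, rose, moss, poppy, pear, iris, ivy, fir, ash

Pre-order visits the node, then its left subtree, then its right subtree.
Visit plum.
At plum: go left to rose.
  Visit rose.
  At rose: go left to moss.
    Visit moss.
    At moss: go left to poppy.
      poppy is a leaf — visit poppy.
    At moss: no right child.
  At rose: go right to pear.
    Visit pear.
    At pear: no left child.
    At pear: go right to iris.
      Visit iris.
      At iris: go left to ivy.
        ivy is a leaf — visit ivy.
      At iris: go right to fir.
        fir is a leaf — visit fir.
At plum: go right to ash.
  ash is a leaf — visit ash.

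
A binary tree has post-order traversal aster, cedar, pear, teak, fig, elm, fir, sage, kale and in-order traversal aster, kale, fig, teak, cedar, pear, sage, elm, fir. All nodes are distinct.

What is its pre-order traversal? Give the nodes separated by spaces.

kale aster sage fig teak pear cedar fir elm

The last element of post-order is the root; it splits in-order into left and right subtrees.
Root kale: left subtree has 1 node {aster}, right has 7 {fig, teak, cedar, pear, sage, elm, fir}.
  Root sage: left subtree has 4 nodes {fig, teak, cedar, pear}, right has 2 {elm, fir}.
    Root fig: left subtree has 0 nodes { }, right has 3 {teak, cedar, pear}.
      Root teak: left subtree has 0 nodes { }, right has 2 {cedar, pear}.
        Root pear: left subtree has 1 node {cedar}, right has 0 { }.
    Root fir: left subtree has 1 node {elm}, right has 0 { }.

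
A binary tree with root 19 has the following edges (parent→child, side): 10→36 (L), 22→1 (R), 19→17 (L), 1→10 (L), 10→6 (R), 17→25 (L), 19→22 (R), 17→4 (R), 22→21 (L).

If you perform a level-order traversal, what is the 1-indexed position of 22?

Level-order visits nodes level by level from the root, left to right within each level.
Level 0: 19
Level 1: 17, 22
Level 2: 25, 4, 21, 1
Level 3: 10
Level 4: 36, 6
Full level-order sequence: 19, 17, 22, 25, 4, 21, 1, 10, 36, 6.

3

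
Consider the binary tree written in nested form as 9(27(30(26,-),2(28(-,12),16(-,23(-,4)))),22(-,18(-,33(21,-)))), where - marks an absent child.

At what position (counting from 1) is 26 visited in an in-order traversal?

1

In-order visits the left subtree, then the node, then the right subtree.
At 9: go left to 27.
  At 27: go left to 30.
    At 30: go left to 26.
      26 is a leaf — visit 26.
    Visit 30.
    At 30: no right child.
  Visit 27.
  At 27: go right to 2.
    At 2: go left to 28.
      At 28: no left child.
      Visit 28.
      At 28: go right to 12.
        12 is a leaf — visit 12.
    Visit 2.
    At 2: go right to 16.
      At 16: no left child.
      Visit 16.
      At 16: go right to 23.
        At 23: no left child.
        Visit 23.
        At 23: go right to 4.
          4 is a leaf — visit 4.
Visit 9.
At 9: go right to 22.
  At 22: no left child.
  Visit 22.
  At 22: go right to 18.
    At 18: no left child.
    Visit 18.
    At 18: go right to 33.
      At 33: go left to 21.
        21 is a leaf — visit 21.
      Visit 33.
      At 33: no right child.
Full in-order sequence: 26, 30, 27, 28, 12, 2, 16, 23, 4, 9, 22, 18, 21, 33.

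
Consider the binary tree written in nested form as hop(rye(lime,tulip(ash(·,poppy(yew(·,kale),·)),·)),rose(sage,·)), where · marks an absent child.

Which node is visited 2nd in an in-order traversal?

In-order visits the left subtree, then the node, then the right subtree.
At hop: go left to rye.
  At rye: go left to lime.
    lime is a leaf — visit lime.
  Visit rye.
  At rye: go right to tulip.
    At tulip: go left to ash.
      At ash: no left child.
      Visit ash.
      At ash: go right to poppy.
        At poppy: go left to yew.
          At yew: no left child.
          Visit yew.
          At yew: go right to kale.
            kale is a leaf — visit kale.
        Visit poppy.
        At poppy: no right child.
    Visit tulip.
    At tulip: no right child.
Visit hop.
At hop: go right to rose.
  At rose: go left to sage.
    sage is a leaf — visit sage.
  Visit rose.
  At rose: no right child.
Full in-order sequence: lime, rye, ash, yew, kale, poppy, tulip, hop, sage, rose.

rye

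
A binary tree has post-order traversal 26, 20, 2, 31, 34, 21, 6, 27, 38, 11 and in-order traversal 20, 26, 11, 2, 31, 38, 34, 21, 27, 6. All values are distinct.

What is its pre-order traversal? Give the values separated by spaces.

The last element of post-order is the root; it splits in-order into left and right subtrees.
Root 11: left subtree has 2 nodes {20, 26}, right has 7 {2, 31, 38, 34, 21, 27, 6}.
  Root 20: left subtree has 0 nodes { }, right has 1 {26}.
  Root 38: left subtree has 2 nodes {2, 31}, right has 4 {34, 21, 27, 6}.
    Root 31: left subtree has 1 node {2}, right has 0 { }.
    Root 27: left subtree has 2 nodes {34, 21}, right has 1 {6}.
      Root 21: left subtree has 1 node {34}, right has 0 { }.

11 20 26 38 31 2 27 21 34 6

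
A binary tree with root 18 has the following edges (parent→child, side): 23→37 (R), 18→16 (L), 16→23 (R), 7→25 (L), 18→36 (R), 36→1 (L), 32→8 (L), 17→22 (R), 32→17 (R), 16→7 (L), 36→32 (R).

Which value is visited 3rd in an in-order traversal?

16

In-order visits the left subtree, then the node, then the right subtree.
At 18: go left to 16.
  At 16: go left to 7.
    At 7: go left to 25.
      25 is a leaf — visit 25.
    Visit 7.
    At 7: no right child.
  Visit 16.
  At 16: go right to 23.
    At 23: no left child.
    Visit 23.
    At 23: go right to 37.
      37 is a leaf — visit 37.
Visit 18.
At 18: go right to 36.
  At 36: go left to 1.
    1 is a leaf — visit 1.
  Visit 36.
  At 36: go right to 32.
    At 32: go left to 8.
      8 is a leaf — visit 8.
    Visit 32.
    At 32: go right to 17.
      At 17: no left child.
      Visit 17.
      At 17: go right to 22.
        22 is a leaf — visit 22.
Full in-order sequence: 25, 7, 16, 23, 37, 18, 1, 36, 8, 32, 17, 22.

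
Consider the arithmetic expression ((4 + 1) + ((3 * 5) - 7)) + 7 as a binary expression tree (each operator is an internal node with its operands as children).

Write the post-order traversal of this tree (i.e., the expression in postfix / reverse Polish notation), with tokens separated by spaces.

Post-order on an expression tree gives postfix notation: for each operator, emit left operand, right operand, then the operator.

4 1 + 3 5 * 7 - + 7 +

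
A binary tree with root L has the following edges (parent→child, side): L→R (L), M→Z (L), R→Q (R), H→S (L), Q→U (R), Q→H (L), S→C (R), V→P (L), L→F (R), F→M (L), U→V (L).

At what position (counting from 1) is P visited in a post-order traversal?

4

Post-order visits the left subtree, then the right subtree, then the node.
At L: go left to R.
  At R: no left child.
  At R: go right to Q.
    At Q: go left to H.
      At H: go left to S.
        At S: no left child.
        At S: go right to C.
          C is a leaf — visit C.
        Visit S.
      At H: no right child.
      Visit H.
    At Q: go right to U.
      At U: go left to V.
        At V: go left to P.
          P is a leaf — visit P.
        At V: no right child.
        Visit V.
      At U: no right child.
      Visit U.
    Visit Q.
  Visit R.
At L: go right to F.
  At F: go left to M.
    At M: go left to Z.
      Z is a leaf — visit Z.
    At M: no right child.
    Visit M.
  At F: no right child.
  Visit F.
Visit L.
Full post-order sequence: C, S, H, P, V, U, Q, R, Z, M, F, L.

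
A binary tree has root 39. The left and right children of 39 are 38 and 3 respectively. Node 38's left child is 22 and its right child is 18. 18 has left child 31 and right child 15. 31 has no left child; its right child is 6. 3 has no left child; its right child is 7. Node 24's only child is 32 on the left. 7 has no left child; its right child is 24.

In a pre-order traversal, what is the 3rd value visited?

Pre-order visits the node, then its left subtree, then its right subtree.
Visit 39.
At 39: go left to 38.
  Visit 38.
  At 38: go left to 22.
    22 is a leaf — visit 22.
  At 38: go right to 18.
    Visit 18.
    At 18: go left to 31.
      Visit 31.
      At 31: no left child.
      At 31: go right to 6.
        6 is a leaf — visit 6.
    At 18: go right to 15.
      15 is a leaf — visit 15.
At 39: go right to 3.
  Visit 3.
  At 3: no left child.
  At 3: go right to 7.
    Visit 7.
    At 7: no left child.
    At 7: go right to 24.
      Visit 24.
      At 24: go left to 32.
        32 is a leaf — visit 32.
      At 24: no right child.
Full pre-order sequence: 39, 38, 22, 18, 31, 6, 15, 3, 7, 24, 32.

22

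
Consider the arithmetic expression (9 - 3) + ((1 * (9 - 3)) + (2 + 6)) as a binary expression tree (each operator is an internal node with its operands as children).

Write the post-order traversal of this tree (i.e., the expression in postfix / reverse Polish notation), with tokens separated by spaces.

Post-order on an expression tree gives postfix notation: for each operator, emit left operand, right operand, then the operator.

9 3 - 1 9 3 - * 2 6 + + +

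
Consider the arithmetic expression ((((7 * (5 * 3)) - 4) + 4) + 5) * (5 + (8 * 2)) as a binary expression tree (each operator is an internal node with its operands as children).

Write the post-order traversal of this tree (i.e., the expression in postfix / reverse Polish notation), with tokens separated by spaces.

7 5 3 * * 4 - 4 + 5 + 5 8 2 * + *

Post-order on an expression tree gives postfix notation: for each operator, emit left operand, right operand, then the operator.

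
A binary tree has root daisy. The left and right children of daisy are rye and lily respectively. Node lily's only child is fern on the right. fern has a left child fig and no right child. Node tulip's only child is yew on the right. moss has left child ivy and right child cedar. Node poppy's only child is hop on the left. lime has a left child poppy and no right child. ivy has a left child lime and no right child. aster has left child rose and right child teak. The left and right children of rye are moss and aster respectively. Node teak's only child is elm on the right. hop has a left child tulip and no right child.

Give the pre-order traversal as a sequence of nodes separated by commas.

Pre-order visits the node, then its left subtree, then its right subtree.
Visit daisy.
At daisy: go left to rye.
  Visit rye.
  At rye: go left to moss.
    Visit moss.
    At moss: go left to ivy.
      Visit ivy.
      At ivy: go left to lime.
        Visit lime.
        At lime: go left to poppy.
          Visit poppy.
          At poppy: go left to hop.
            Visit hop.
            At hop: go left to tulip.
              Visit tulip.
              At tulip: no left child.
              At tulip: go right to yew.
                yew is a leaf — visit yew.
            At hop: no right child.
          At poppy: no right child.
        At lime: no right child.
      At ivy: no right child.
    At moss: go right to cedar.
      cedar is a leaf — visit cedar.
  At rye: go right to aster.
    Visit aster.
    At aster: go left to rose.
      rose is a leaf — visit rose.
    At aster: go right to teak.
      Visit teak.
      At teak: no left child.
      At teak: go right to elm.
        elm is a leaf — visit elm.
At daisy: go right to lily.
  Visit lily.
  At lily: no left child.
  At lily: go right to fern.
    Visit fern.
    At fern: go left to fig.
      fig is a leaf — visit fig.
    At fern: no right child.

daisy, rye, moss, ivy, lime, poppy, hop, tulip, yew, cedar, aster, rose, teak, elm, lily, fern, fig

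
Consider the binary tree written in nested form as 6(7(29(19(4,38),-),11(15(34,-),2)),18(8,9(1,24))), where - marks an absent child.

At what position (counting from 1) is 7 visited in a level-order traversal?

Level-order visits nodes level by level from the root, left to right within each level.
Level 0: 6
Level 1: 7, 18
Level 2: 29, 11, 8, 9
Level 3: 19, 15, 2, 1, 24
Level 4: 4, 38, 34
Full level-order sequence: 6, 7, 18, 29, 11, 8, 9, 19, 15, 2, 1, 24, 4, 38, 34.

2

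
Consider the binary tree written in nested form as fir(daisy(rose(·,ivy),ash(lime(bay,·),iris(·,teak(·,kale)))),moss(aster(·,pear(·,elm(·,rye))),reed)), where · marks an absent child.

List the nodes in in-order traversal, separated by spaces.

rose ivy daisy bay lime ash iris teak kale fir aster pear elm rye moss reed

In-order visits the left subtree, then the node, then the right subtree.
At fir: go left to daisy.
  At daisy: go left to rose.
    At rose: no left child.
    Visit rose.
    At rose: go right to ivy.
      ivy is a leaf — visit ivy.
  Visit daisy.
  At daisy: go right to ash.
    At ash: go left to lime.
      At lime: go left to bay.
        bay is a leaf — visit bay.
      Visit lime.
      At lime: no right child.
    Visit ash.
    At ash: go right to iris.
      At iris: no left child.
      Visit iris.
      At iris: go right to teak.
        At teak: no left child.
        Visit teak.
        At teak: go right to kale.
          kale is a leaf — visit kale.
Visit fir.
At fir: go right to moss.
  At moss: go left to aster.
    At aster: no left child.
    Visit aster.
    At aster: go right to pear.
      At pear: no left child.
      Visit pear.
      At pear: go right to elm.
        At elm: no left child.
        Visit elm.
        At elm: go right to rye.
          rye is a leaf — visit rye.
  Visit moss.
  At moss: go right to reed.
    reed is a leaf — visit reed.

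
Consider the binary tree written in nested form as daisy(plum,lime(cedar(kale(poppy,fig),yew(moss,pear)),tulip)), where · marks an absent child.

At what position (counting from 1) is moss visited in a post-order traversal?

Post-order visits the left subtree, then the right subtree, then the node.
At daisy: go left to plum.
  plum is a leaf — visit plum.
At daisy: go right to lime.
  At lime: go left to cedar.
    At cedar: go left to kale.
      At kale: go left to poppy.
        poppy is a leaf — visit poppy.
      At kale: go right to fig.
        fig is a leaf — visit fig.
      Visit kale.
    At cedar: go right to yew.
      At yew: go left to moss.
        moss is a leaf — visit moss.
      At yew: go right to pear.
        pear is a leaf — visit pear.
      Visit yew.
    Visit cedar.
  At lime: go right to tulip.
    tulip is a leaf — visit tulip.
  Visit lime.
Visit daisy.
Full post-order sequence: plum, poppy, fig, kale, moss, pear, yew, cedar, tulip, lime, daisy.

5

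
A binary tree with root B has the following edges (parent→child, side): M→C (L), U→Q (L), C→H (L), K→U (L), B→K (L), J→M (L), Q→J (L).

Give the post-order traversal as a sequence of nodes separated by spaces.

Post-order visits the left subtree, then the right subtree, then the node.
At B: go left to K.
  At K: go left to U.
    At U: go left to Q.
      At Q: go left to J.
        At J: go left to M.
          At M: go left to C.
            At C: go left to H.
              H is a leaf — visit H.
            At C: no right child.
            Visit C.
          At M: no right child.
          Visit M.
        At J: no right child.
        Visit J.
      At Q: no right child.
      Visit Q.
    At U: no right child.
    Visit U.
  At K: no right child.
  Visit K.
At B: no right child.
Visit B.

H C M J Q U K B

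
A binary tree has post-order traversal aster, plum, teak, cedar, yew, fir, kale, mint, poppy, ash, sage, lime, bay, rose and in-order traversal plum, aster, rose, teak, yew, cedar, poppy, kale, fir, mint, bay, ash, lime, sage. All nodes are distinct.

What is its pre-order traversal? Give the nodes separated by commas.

rose, plum, aster, bay, poppy, yew, teak, cedar, mint, kale, fir, lime, ash, sage

The last element of post-order is the root; it splits in-order into left and right subtrees.
Root rose: left subtree has 2 nodes {plum, aster}, right has 11 {teak, yew, cedar, poppy, kale, fir, mint, bay, ash, lime, sage}.
  Root plum: left subtree has 0 nodes { }, right has 1 {aster}.
  Root bay: left subtree has 7 nodes {teak, yew, cedar, poppy, kale, fir, mint}, right has 3 {ash, lime, sage}.
    Root poppy: left subtree has 3 nodes {teak, yew, cedar}, right has 3 {kale, fir, mint}.
      Root yew: left subtree has 1 node {teak}, right has 1 {cedar}.
      Root mint: left subtree has 2 nodes {kale, fir}, right has 0 { }.
        Root kale: left subtree has 0 nodes { }, right has 1 {fir}.
    Root lime: left subtree has 1 node {ash}, right has 1 {sage}.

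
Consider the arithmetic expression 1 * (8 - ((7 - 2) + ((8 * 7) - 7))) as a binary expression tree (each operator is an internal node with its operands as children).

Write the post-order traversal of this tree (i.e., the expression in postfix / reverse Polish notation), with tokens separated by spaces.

1 8 7 2 - 8 7 * 7 - + - *

Post-order on an expression tree gives postfix notation: for each operator, emit left operand, right operand, then the operator.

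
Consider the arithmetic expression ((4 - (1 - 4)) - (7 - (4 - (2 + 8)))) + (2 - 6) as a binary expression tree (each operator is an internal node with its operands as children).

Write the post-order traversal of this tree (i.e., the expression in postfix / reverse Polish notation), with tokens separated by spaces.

4 1 4 - - 7 4 2 8 + - - - 2 6 - +

Post-order on an expression tree gives postfix notation: for each operator, emit left operand, right operand, then the operator.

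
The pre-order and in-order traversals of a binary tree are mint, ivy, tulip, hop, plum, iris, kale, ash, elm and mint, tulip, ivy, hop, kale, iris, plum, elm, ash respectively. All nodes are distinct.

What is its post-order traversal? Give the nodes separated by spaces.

The first element of pre-order is the root; it splits in-order into left and right subtrees.
Root mint: left subtree has 0 nodes { }, right has 8 {tulip, ivy, hop, kale, iris, plum, elm, ash}.
  Root ivy: left subtree has 1 node {tulip}, right has 6 {hop, kale, iris, plum, elm, ash}.
    Root hop: left subtree has 0 nodes { }, right has 5 {kale, iris, plum, elm, ash}.
      Root plum: left subtree has 2 nodes {kale, iris}, right has 2 {elm, ash}.
        Root iris: left subtree has 1 node {kale}, right has 0 { }.
        Root ash: left subtree has 1 node {elm}, right has 0 { }.

tulip kale iris elm ash plum hop ivy mint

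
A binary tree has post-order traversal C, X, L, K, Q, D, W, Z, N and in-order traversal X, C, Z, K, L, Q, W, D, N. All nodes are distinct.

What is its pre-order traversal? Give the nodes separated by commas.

The last element of post-order is the root; it splits in-order into left and right subtrees.
Root N: left subtree has 8 nodes {X, C, Z, K, L, Q, W, D}, right has 0 { }.
  Root Z: left subtree has 2 nodes {X, C}, right has 5 {K, L, Q, W, D}.
    Root X: left subtree has 0 nodes { }, right has 1 {C}.
    Root W: left subtree has 3 nodes {K, L, Q}, right has 1 {D}.
      Root Q: left subtree has 2 nodes {K, L}, right has 0 { }.
        Root K: left subtree has 0 nodes { }, right has 1 {L}.

N, Z, X, C, W, Q, K, L, D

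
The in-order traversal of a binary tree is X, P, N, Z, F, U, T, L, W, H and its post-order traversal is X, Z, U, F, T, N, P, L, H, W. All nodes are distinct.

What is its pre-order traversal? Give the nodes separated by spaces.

The last element of post-order is the root; it splits in-order into left and right subtrees.
Root W: left subtree has 8 nodes {X, P, N, Z, F, U, T, L}, right has 1 {H}.
  Root L: left subtree has 7 nodes {X, P, N, Z, F, U, T}, right has 0 { }.
    Root P: left subtree has 1 node {X}, right has 5 {N, Z, F, U, T}.
      Root N: left subtree has 0 nodes { }, right has 4 {Z, F, U, T}.
        Root T: left subtree has 3 nodes {Z, F, U}, right has 0 { }.
          Root F: left subtree has 1 node {Z}, right has 1 {U}.

W L P X N T F Z U H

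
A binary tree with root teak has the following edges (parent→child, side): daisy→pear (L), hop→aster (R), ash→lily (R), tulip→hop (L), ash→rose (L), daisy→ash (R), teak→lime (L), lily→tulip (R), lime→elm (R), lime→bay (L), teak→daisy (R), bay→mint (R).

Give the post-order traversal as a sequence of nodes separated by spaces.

Post-order visits the left subtree, then the right subtree, then the node.
At teak: go left to lime.
  At lime: go left to bay.
    At bay: no left child.
    At bay: go right to mint.
      mint is a leaf — visit mint.
    Visit bay.
  At lime: go right to elm.
    elm is a leaf — visit elm.
  Visit lime.
At teak: go right to daisy.
  At daisy: go left to pear.
    pear is a leaf — visit pear.
  At daisy: go right to ash.
    At ash: go left to rose.
      rose is a leaf — visit rose.
    At ash: go right to lily.
      At lily: no left child.
      At lily: go right to tulip.
        At tulip: go left to hop.
          At hop: no left child.
          At hop: go right to aster.
            aster is a leaf — visit aster.
          Visit hop.
        At tulip: no right child.
        Visit tulip.
      Visit lily.
    Visit ash.
  Visit daisy.
Visit teak.

mint bay elm lime pear rose aster hop tulip lily ash daisy teak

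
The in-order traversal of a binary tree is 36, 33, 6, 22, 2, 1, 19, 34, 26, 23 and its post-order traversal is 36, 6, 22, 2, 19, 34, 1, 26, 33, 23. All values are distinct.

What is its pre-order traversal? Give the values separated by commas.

The last element of post-order is the root; it splits in-order into left and right subtrees.
Root 23: left subtree has 9 nodes {36, 33, 6, 22, 2, 1, 19, 34, 26}, right has 0 { }.
  Root 33: left subtree has 1 node {36}, right has 7 {6, 22, 2, 1, 19, 34, 26}.
    Root 26: left subtree has 6 nodes {6, 22, 2, 1, 19, 34}, right has 0 { }.
      Root 1: left subtree has 3 nodes {6, 22, 2}, right has 2 {19, 34}.
        Root 2: left subtree has 2 nodes {6, 22}, right has 0 { }.
          Root 22: left subtree has 1 node {6}, right has 0 { }.
        Root 34: left subtree has 1 node {19}, right has 0 { }.

23, 33, 36, 26, 1, 2, 22, 6, 34, 19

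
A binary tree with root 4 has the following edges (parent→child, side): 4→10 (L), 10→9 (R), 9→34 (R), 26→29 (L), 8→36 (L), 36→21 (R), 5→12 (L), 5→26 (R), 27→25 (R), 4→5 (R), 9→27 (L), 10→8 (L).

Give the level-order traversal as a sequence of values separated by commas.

4, 10, 5, 8, 9, 12, 26, 36, 27, 34, 29, 21, 25

Level-order visits nodes level by level from the root, left to right within each level.
Level 0: 4
Level 1: 10, 5
Level 2: 8, 9, 12, 26
Level 3: 36, 27, 34, 29
Level 4: 21, 25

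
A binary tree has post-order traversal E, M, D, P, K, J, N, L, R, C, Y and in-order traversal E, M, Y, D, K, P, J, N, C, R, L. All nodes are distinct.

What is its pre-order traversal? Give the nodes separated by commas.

Y, M, E, C, N, J, K, D, P, R, L

The last element of post-order is the root; it splits in-order into left and right subtrees.
Root Y: left subtree has 2 nodes {E, M}, right has 8 {D, K, P, J, N, C, R, L}.
  Root M: left subtree has 1 node {E}, right has 0 { }.
  Root C: left subtree has 5 nodes {D, K, P, J, N}, right has 2 {R, L}.
    Root N: left subtree has 4 nodes {D, K, P, J}, right has 0 { }.
      Root J: left subtree has 3 nodes {D, K, P}, right has 0 { }.
        Root K: left subtree has 1 node {D}, right has 1 {P}.
    Root R: left subtree has 0 nodes { }, right has 1 {L}.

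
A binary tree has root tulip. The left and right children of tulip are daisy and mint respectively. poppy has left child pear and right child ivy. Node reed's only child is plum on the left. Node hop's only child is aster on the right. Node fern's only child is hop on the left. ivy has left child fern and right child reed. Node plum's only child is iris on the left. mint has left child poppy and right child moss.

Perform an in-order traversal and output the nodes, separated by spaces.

In-order visits the left subtree, then the node, then the right subtree.
At tulip: go left to daisy.
  daisy is a leaf — visit daisy.
Visit tulip.
At tulip: go right to mint.
  At mint: go left to poppy.
    At poppy: go left to pear.
      pear is a leaf — visit pear.
    Visit poppy.
    At poppy: go right to ivy.
      At ivy: go left to fern.
        At fern: go left to hop.
          At hop: no left child.
          Visit hop.
          At hop: go right to aster.
            aster is a leaf — visit aster.
        Visit fern.
        At fern: no right child.
      Visit ivy.
      At ivy: go right to reed.
        At reed: go left to plum.
          At plum: go left to iris.
            iris is a leaf — visit iris.
          Visit plum.
          At plum: no right child.
        Visit reed.
        At reed: no right child.
  Visit mint.
  At mint: go right to moss.
    moss is a leaf — visit moss.

daisy tulip pear poppy hop aster fern ivy iris plum reed mint moss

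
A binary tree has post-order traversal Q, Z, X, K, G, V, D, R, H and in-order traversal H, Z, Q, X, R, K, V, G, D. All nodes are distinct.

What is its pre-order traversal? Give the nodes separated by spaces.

The last element of post-order is the root; it splits in-order into left and right subtrees.
Root H: left subtree has 0 nodes { }, right has 8 {Z, Q, X, R, K, V, G, D}.
  Root R: left subtree has 3 nodes {Z, Q, X}, right has 4 {K, V, G, D}.
    Root X: left subtree has 2 nodes {Z, Q}, right has 0 { }.
      Root Z: left subtree has 0 nodes { }, right has 1 {Q}.
    Root D: left subtree has 3 nodes {K, V, G}, right has 0 { }.
      Root V: left subtree has 1 node {K}, right has 1 {G}.

H R X Z Q D V K G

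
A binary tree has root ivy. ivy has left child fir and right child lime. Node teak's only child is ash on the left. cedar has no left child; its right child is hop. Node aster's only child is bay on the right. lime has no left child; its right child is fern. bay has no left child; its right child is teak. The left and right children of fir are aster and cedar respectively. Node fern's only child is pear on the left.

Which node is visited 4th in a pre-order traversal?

bay

Pre-order visits the node, then its left subtree, then its right subtree.
Visit ivy.
At ivy: go left to fir.
  Visit fir.
  At fir: go left to aster.
    Visit aster.
    At aster: no left child.
    At aster: go right to bay.
      Visit bay.
      At bay: no left child.
      At bay: go right to teak.
        Visit teak.
        At teak: go left to ash.
          ash is a leaf — visit ash.
        At teak: no right child.
  At fir: go right to cedar.
    Visit cedar.
    At cedar: no left child.
    At cedar: go right to hop.
      hop is a leaf — visit hop.
At ivy: go right to lime.
  Visit lime.
  At lime: no left child.
  At lime: go right to fern.
    Visit fern.
    At fern: go left to pear.
      pear is a leaf — visit pear.
    At fern: no right child.
Full pre-order sequence: ivy, fir, aster, bay, teak, ash, cedar, hop, lime, fern, pear.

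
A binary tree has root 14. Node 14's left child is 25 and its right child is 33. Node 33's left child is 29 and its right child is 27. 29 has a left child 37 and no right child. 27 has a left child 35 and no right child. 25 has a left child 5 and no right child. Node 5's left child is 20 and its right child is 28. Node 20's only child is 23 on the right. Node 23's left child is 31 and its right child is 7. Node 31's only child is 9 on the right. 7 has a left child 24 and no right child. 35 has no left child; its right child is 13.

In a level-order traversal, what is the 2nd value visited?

25

Level-order visits nodes level by level from the root, left to right within each level.
Level 0: 14
Level 1: 25, 33
Level 2: 5, 29, 27
Level 3: 20, 28, 37, 35
Level 4: 23, 13
Level 5: 31, 7
Level 6: 9, 24
Full level-order sequence: 14, 25, 33, 5, 29, 27, 20, 28, 37, 35, 23, 13, 31, 7, 9, 24.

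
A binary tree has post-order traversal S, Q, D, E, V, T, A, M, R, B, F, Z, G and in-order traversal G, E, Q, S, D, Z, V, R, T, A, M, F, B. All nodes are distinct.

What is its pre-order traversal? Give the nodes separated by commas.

G, Z, E, D, Q, S, F, R, V, M, A, T, B

The last element of post-order is the root; it splits in-order into left and right subtrees.
Root G: left subtree has 0 nodes { }, right has 12 {E, Q, S, D, Z, V, R, T, A, M, F, B}.
  Root Z: left subtree has 4 nodes {E, Q, S, D}, right has 7 {V, R, T, A, M, F, B}.
    Root E: left subtree has 0 nodes { }, right has 3 {Q, S, D}.
      Root D: left subtree has 2 nodes {Q, S}, right has 0 { }.
        Root Q: left subtree has 0 nodes { }, right has 1 {S}.
    Root F: left subtree has 5 nodes {V, R, T, A, M}, right has 1 {B}.
      Root R: left subtree has 1 node {V}, right has 3 {T, A, M}.
        Root M: left subtree has 2 nodes {T, A}, right has 0 { }.
          Root A: left subtree has 1 node {T}, right has 0 { }.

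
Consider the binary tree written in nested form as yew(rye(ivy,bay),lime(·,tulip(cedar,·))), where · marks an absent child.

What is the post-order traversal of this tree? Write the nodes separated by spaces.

Post-order visits the left subtree, then the right subtree, then the node.
At yew: go left to rye.
  At rye: go left to ivy.
    ivy is a leaf — visit ivy.
  At rye: go right to bay.
    bay is a leaf — visit bay.
  Visit rye.
At yew: go right to lime.
  At lime: no left child.
  At lime: go right to tulip.
    At tulip: go left to cedar.
      cedar is a leaf — visit cedar.
    At tulip: no right child.
    Visit tulip.
  Visit lime.
Visit yew.

ivy bay rye cedar tulip lime yew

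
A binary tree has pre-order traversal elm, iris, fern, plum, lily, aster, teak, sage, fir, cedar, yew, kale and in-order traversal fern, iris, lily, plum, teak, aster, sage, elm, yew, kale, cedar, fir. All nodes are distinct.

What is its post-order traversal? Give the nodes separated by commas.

fern, lily, teak, sage, aster, plum, iris, kale, yew, cedar, fir, elm

The first element of pre-order is the root; it splits in-order into left and right subtrees.
Root elm: left subtree has 7 nodes {fern, iris, lily, plum, teak, aster, sage}, right has 4 {yew, kale, cedar, fir}.
  Root iris: left subtree has 1 node {fern}, right has 5 {lily, plum, teak, aster, sage}.
    Root plum: left subtree has 1 node {lily}, right has 3 {teak, aster, sage}.
      Root aster: left subtree has 1 node {teak}, right has 1 {sage}.
  Root fir: left subtree has 3 nodes {yew, kale, cedar}, right has 0 { }.
    Root cedar: left subtree has 2 nodes {yew, kale}, right has 0 { }.
      Root yew: left subtree has 0 nodes { }, right has 1 {kale}.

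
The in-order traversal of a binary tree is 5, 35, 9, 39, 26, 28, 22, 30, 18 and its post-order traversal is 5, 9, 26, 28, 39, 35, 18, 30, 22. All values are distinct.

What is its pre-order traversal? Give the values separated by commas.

22, 35, 5, 39, 9, 28, 26, 30, 18

The last element of post-order is the root; it splits in-order into left and right subtrees.
Root 22: left subtree has 6 nodes {5, 35, 9, 39, 26, 28}, right has 2 {30, 18}.
  Root 35: left subtree has 1 node {5}, right has 4 {9, 39, 26, 28}.
    Root 39: left subtree has 1 node {9}, right has 2 {26, 28}.
      Root 28: left subtree has 1 node {26}, right has 0 { }.
  Root 30: left subtree has 0 nodes { }, right has 1 {18}.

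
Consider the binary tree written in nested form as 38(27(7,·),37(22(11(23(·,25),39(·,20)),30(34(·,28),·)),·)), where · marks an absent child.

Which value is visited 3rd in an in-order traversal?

38

In-order visits the left subtree, then the node, then the right subtree.
At 38: go left to 27.
  At 27: go left to 7.
    7 is a leaf — visit 7.
  Visit 27.
  At 27: no right child.
Visit 38.
At 38: go right to 37.
  At 37: go left to 22.
    At 22: go left to 11.
      At 11: go left to 23.
        At 23: no left child.
        Visit 23.
        At 23: go right to 25.
          25 is a leaf — visit 25.
      Visit 11.
      At 11: go right to 39.
        At 39: no left child.
        Visit 39.
        At 39: go right to 20.
          20 is a leaf — visit 20.
    Visit 22.
    At 22: go right to 30.
      At 30: go left to 34.
        At 34: no left child.
        Visit 34.
        At 34: go right to 28.
          28 is a leaf — visit 28.
      Visit 30.
      At 30: no right child.
  Visit 37.
  At 37: no right child.
Full in-order sequence: 7, 27, 38, 23, 25, 11, 39, 20, 22, 34, 28, 30, 37.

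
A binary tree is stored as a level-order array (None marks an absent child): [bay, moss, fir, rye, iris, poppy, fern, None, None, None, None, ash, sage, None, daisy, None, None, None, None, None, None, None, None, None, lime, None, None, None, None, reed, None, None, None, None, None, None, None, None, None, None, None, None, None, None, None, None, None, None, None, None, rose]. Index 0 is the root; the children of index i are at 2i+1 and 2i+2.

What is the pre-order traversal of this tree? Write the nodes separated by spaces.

bay moss rye iris fir poppy ash lime rose sage fern daisy reed

Pre-order visits the node, then its left subtree, then its right subtree.
Visit bay.
At bay: go left to moss.
  Visit moss.
  At moss: go left to rye.
    rye is a leaf — visit rye.
  At moss: go right to iris.
    iris is a leaf — visit iris.
At bay: go right to fir.
  Visit fir.
  At fir: go left to poppy.
    Visit poppy.
    At poppy: go left to ash.
      Visit ash.
      At ash: no left child.
      At ash: go right to lime.
        Visit lime.
        At lime: no left child.
        At lime: go right to rose.
          rose is a leaf — visit rose.
    At poppy: go right to sage.
      sage is a leaf — visit sage.
  At fir: go right to fern.
    Visit fern.
    At fern: no left child.
    At fern: go right to daisy.
      Visit daisy.
      At daisy: go left to reed.
        reed is a leaf — visit reed.
      At daisy: no right child.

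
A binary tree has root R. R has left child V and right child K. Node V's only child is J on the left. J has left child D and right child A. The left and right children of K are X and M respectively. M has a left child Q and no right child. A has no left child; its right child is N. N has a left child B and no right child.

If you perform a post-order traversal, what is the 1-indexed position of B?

2

Post-order visits the left subtree, then the right subtree, then the node.
At R: go left to V.
  At V: go left to J.
    At J: go left to D.
      D is a leaf — visit D.
    At J: go right to A.
      At A: no left child.
      At A: go right to N.
        At N: go left to B.
          B is a leaf — visit B.
        At N: no right child.
        Visit N.
      Visit A.
    Visit J.
  At V: no right child.
  Visit V.
At R: go right to K.
  At K: go left to X.
    X is a leaf — visit X.
  At K: go right to M.
    At M: go left to Q.
      Q is a leaf — visit Q.
    At M: no right child.
    Visit M.
  Visit K.
Visit R.
Full post-order sequence: D, B, N, A, J, V, X, Q, M, K, R.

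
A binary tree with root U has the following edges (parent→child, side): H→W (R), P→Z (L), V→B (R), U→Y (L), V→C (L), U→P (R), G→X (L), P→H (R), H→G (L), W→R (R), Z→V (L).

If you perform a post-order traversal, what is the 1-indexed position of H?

10

Post-order visits the left subtree, then the right subtree, then the node.
At U: go left to Y.
  Y is a leaf — visit Y.
At U: go right to P.
  At P: go left to Z.
    At Z: go left to V.
      At V: go left to C.
        C is a leaf — visit C.
      At V: go right to B.
        B is a leaf — visit B.
      Visit V.
    At Z: no right child.
    Visit Z.
  At P: go right to H.
    At H: go left to G.
      At G: go left to X.
        X is a leaf — visit X.
      At G: no right child.
      Visit G.
    At H: go right to W.
      At W: no left child.
      At W: go right to R.
        R is a leaf — visit R.
      Visit W.
    Visit H.
  Visit P.
Visit U.
Full post-order sequence: Y, C, B, V, Z, X, G, R, W, H, P, U.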